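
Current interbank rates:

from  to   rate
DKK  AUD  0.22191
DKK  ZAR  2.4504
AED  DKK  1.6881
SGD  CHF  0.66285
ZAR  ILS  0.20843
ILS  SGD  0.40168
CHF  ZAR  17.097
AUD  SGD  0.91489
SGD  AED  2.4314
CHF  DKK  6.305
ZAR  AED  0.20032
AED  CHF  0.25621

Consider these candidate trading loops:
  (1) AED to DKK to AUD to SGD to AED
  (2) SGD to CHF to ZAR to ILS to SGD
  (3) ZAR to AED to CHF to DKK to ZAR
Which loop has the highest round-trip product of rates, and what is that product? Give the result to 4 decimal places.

0.9488

(1) 1.6881 × 0.22191 × 0.91489 × 2.4314 = 0.83330
(2) 0.66285 × 17.097 × 0.20843 × 0.40168 = 0.94880
(3) 0.20032 × 0.25621 × 6.305 × 2.4504 = 0.79294
Highest is cycle (2) at 0.9488 (≤1, no arbitrage).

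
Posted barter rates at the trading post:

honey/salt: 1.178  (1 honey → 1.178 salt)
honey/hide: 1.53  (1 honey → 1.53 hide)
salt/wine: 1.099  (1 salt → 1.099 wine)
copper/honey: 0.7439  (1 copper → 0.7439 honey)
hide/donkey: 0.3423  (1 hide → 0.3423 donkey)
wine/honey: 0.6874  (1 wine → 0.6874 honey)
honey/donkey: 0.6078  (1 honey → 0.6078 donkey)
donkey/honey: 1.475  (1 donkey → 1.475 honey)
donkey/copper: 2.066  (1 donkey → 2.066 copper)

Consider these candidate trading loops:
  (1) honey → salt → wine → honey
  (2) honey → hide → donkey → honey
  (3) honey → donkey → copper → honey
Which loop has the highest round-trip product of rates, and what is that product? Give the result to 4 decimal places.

(1) 1.178 × 1.099 × 0.6874 = 0.88992
(2) 1.53 × 0.3423 × 1.475 = 0.77249
(3) 0.6078 × 2.066 × 0.7439 = 0.93413
Highest is cycle (3) at 0.9341 (≤1, no arbitrage).

0.9341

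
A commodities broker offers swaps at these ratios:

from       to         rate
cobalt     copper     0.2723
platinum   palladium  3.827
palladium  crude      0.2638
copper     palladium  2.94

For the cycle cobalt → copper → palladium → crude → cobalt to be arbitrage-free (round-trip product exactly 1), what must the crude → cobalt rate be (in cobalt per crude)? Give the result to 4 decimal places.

4.7351

Known legs of the cycle: 0.2723 × 2.94 × 0.2638 = 0.2111882556
For no arbitrage the full-cycle product must be 1, so the missing rate is 1 / 0.2111882556 ≈ 4.735112.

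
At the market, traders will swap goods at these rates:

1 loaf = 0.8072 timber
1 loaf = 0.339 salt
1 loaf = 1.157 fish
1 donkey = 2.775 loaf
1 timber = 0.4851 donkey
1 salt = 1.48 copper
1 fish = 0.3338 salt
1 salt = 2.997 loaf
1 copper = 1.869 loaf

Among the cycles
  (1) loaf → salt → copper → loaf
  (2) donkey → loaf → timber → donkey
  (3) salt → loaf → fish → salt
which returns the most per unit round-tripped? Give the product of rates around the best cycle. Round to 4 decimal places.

1.1575

(1) 0.339 × 1.48 × 1.869 = 0.93771
(2) 2.775 × 0.8072 × 0.4851 = 1.08661
(3) 2.997 × 1.157 × 0.3338 = 1.15746
Highest is cycle (3) at 1.1575 (>1, arbitrage).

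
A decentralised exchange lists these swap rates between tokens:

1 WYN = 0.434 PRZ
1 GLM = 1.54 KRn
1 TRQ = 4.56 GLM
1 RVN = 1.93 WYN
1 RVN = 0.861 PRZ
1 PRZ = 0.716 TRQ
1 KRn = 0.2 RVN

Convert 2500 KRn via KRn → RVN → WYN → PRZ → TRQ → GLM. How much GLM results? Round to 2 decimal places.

2500 KRn × 0.2 = 500 RVN
500 RVN × 1.93 = 965 WYN
965 WYN × 0.434 = 418.81 PRZ
418.81 PRZ × 0.716 = 299.86796 TRQ
299.86796 TRQ × 4.56 = 1367.3978976 GLM

1367.40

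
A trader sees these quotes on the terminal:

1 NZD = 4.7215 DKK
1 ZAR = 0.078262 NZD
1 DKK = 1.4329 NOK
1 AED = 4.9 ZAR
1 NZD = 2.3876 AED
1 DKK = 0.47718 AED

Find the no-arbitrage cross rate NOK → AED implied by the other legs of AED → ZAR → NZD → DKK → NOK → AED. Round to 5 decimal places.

0.38544

Known legs of the cycle: 4.9 × 0.078262 × 4.7215 × 1.4329 = 2.59443562363993
For no arbitrage the full-cycle product must be 1, so the missing rate is 1 / 2.59443562363993 ≈ 0.3854403.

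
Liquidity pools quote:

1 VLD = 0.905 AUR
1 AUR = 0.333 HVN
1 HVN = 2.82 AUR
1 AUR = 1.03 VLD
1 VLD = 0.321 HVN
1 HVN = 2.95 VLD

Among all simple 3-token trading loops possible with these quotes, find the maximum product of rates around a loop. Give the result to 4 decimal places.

AUR→VLD→HVN→AUR: 1.03 × 0.321 × 2.82 = 0.93238
AUR→HVN→VLD→AUR: 0.333 × 2.95 × 0.905 = 0.88903
Maximum is AUR→VLD→HVN→AUR at 0.9324; no arbitrage — every cycle loses value.

0.9324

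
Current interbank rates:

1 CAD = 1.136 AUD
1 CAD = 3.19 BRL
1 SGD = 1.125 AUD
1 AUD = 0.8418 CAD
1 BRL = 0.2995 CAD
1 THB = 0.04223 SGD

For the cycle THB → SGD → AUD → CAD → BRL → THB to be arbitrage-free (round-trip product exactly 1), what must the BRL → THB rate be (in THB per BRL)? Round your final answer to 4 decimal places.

Known legs of the cycle: 0.04223 × 1.125 × 0.8418 × 3.19 = 0.1275772417425
For no arbitrage the full-cycle product must be 1, so the missing rate is 1 / 0.1275772417425 ≈ 7.838389.

7.8384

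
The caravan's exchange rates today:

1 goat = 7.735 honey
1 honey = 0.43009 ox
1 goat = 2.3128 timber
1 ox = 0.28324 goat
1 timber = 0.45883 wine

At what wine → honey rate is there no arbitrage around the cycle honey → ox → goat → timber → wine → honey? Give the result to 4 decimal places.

Known legs of the cycle: 0.43009 × 0.28324 × 2.3128 × 0.45883 = 0.1292718057131197984
For no arbitrage the full-cycle product must be 1, so the missing rate is 1 / 0.1292718057131197984 ≈ 7.735639.

7.7356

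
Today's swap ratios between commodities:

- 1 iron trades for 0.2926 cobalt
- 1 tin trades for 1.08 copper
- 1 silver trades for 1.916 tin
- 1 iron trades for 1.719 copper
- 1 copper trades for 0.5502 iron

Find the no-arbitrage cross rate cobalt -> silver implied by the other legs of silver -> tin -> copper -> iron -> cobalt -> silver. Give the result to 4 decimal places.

Known legs of the cycle: 1.916 × 1.08 × 0.5502 × 0.2926 = 0.3331303246656
For no arbitrage the full-cycle product must be 1, so the missing rate is 1 / 0.3331303246656 ≈ 3.001828.

3.0018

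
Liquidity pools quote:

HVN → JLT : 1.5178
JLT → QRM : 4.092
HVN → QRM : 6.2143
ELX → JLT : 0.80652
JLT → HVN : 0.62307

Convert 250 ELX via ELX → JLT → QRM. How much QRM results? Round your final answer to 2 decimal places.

825.07

250 ELX × 0.80652 = 201.63 JLT
201.63 JLT × 4.092 = 825.06996 QRM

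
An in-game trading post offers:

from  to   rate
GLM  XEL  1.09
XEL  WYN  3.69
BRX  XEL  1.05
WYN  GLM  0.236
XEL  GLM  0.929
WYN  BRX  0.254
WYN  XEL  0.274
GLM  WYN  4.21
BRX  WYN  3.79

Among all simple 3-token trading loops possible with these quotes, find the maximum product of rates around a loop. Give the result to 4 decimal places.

1.0716

WYN→XEL→GLM→WYN: 0.274 × 0.929 × 4.21 = 1.07164
WYN→BRX→XEL→WYN: 0.254 × 1.05 × 3.69 = 0.98412
WYN→GLM→XEL→WYN: 0.236 × 1.09 × 3.69 = 0.94922
Maximum is WYN→XEL→GLM→WYN at 1.0716; arbitrage exists.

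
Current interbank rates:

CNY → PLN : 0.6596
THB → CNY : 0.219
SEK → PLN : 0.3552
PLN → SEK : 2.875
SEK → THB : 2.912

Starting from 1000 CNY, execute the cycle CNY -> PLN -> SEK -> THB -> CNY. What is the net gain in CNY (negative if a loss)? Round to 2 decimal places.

1000 CNY × 0.6596 = 659.6 PLN
659.6 PLN × 2.875 = 1896.35 SEK
1896.35 SEK × 2.912 = 5522.1712 THB
5522.1712 THB × 0.219 = 1209.3554928 CNY
Net change: 1209.3554928 − 1000 = 209.3554928 CNY

209.36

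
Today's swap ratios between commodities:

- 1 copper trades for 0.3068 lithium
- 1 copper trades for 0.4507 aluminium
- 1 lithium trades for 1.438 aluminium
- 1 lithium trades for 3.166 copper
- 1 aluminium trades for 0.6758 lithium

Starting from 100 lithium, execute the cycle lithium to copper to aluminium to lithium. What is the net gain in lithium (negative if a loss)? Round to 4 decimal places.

-3.5690

100 lithium × 3.166 = 316.6 copper
316.6 copper × 0.4507 = 142.69162 aluminium
142.69162 aluminium × 0.6758 = 96.430996796 lithium
Net change: 96.430996796 − 100 = -3.569003204 lithium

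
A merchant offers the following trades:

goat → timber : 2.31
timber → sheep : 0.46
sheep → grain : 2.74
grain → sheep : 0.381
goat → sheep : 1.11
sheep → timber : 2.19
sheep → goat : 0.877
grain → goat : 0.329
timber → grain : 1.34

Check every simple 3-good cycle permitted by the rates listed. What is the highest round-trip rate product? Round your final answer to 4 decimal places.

timber→grain→sheep→timber: 1.34 × 0.381 × 2.19 = 1.11808
timber→grain→goat→timber: 1.34 × 0.329 × 2.31 = 1.01839
goat→sheep→grain→goat: 1.11 × 2.74 × 0.329 = 1.00062
timber→sheep→goat→timber: 0.46 × 0.877 × 2.31 = 0.93190
Maximum is timber→grain→sheep→timber at 1.1181; arbitrage exists.

1.1181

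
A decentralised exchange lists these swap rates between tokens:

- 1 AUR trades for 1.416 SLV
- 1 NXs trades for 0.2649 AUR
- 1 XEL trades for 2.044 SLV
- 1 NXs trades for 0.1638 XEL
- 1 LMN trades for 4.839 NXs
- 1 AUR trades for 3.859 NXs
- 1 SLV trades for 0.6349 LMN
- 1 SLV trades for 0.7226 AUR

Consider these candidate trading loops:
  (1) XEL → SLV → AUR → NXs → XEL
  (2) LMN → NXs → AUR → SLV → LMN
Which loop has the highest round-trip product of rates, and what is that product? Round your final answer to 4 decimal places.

(1) 2.044 × 0.7226 × 3.859 × 0.1638 = 0.93361
(2) 4.839 × 0.2649 × 1.416 × 0.6349 = 1.15241
Highest is cycle (2) at 1.1524 (>1, arbitrage).

1.1524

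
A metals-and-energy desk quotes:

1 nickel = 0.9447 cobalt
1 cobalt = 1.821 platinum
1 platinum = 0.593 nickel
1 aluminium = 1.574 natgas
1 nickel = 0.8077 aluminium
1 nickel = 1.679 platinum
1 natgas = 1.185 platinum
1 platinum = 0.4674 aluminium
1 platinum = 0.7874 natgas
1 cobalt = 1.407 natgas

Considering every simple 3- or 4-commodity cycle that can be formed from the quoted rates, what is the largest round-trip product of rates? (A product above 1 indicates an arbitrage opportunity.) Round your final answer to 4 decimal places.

platinum→nickel→cobalt→platinum: 0.593 × 0.9447 × 1.821 = 1.02014
platinum→nickel→cobalt→natgas→platinum: 0.593 × 0.9447 × 1.407 × 1.185 = 0.93403
platinum→nickel→aluminium→natgas→platinum: 0.593 × 0.8077 × 1.574 × 1.185 = 0.89336
platinum→aluminium→natgas→platinum: 0.4674 × 1.574 × 1.185 = 0.87179
Maximum is platinum→nickel→cobalt→platinum at 1.0201; arbitrage exists.

1.0201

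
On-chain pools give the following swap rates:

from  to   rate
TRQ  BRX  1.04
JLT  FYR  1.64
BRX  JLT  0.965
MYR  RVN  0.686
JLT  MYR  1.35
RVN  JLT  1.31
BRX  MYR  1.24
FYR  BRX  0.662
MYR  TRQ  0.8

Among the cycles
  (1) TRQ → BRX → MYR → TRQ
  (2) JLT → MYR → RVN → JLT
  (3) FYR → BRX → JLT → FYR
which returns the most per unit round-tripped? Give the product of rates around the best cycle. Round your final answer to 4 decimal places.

(1) 1.04 × 1.24 × 0.8 = 1.03168
(2) 1.35 × 0.686 × 1.31 = 1.21319
(3) 0.662 × 0.965 × 1.64 = 1.04768
Highest is cycle (2) at 1.2132 (>1, arbitrage).

1.2132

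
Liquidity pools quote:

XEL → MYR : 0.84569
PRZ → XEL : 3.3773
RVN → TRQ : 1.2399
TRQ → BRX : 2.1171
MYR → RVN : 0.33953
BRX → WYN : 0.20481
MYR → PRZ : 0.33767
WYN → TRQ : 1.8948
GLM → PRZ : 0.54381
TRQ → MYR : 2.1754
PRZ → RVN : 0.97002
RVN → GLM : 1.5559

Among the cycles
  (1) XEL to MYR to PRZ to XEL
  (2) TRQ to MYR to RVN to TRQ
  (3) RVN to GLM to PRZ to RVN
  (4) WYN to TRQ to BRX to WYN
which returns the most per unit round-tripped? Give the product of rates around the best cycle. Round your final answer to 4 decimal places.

0.9644

(1) 0.84569 × 0.33767 × 3.3773 = 0.96444
(2) 2.1754 × 0.33953 × 1.2399 = 0.91581
(3) 1.5559 × 0.54381 × 0.97002 = 0.82075
(4) 1.8948 × 2.1171 × 0.20481 = 0.82159
Highest is cycle (1) at 0.9644 (≤1, no arbitrage).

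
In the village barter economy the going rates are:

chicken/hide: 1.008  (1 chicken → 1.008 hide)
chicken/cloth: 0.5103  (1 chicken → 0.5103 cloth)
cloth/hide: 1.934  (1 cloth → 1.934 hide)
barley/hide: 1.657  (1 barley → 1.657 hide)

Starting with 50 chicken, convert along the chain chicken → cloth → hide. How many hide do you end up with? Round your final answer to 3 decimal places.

50 chicken × 0.5103 = 25.515 cloth
25.515 cloth × 1.934 = 49.34601 hide

49.346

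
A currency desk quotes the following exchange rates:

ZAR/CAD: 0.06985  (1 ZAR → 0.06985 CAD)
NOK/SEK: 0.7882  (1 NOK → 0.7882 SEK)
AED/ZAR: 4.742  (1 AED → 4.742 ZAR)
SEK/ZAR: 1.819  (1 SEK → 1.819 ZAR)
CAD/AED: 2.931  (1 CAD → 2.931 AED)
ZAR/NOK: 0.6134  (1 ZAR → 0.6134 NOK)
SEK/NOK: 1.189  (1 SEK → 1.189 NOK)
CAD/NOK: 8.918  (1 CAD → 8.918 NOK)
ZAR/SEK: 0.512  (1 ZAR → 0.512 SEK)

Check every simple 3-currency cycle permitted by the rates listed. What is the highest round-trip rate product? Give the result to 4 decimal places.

ZAR→CAD→AED→ZAR: 0.06985 × 2.931 × 4.742 = 0.97083
ZAR→NOK→SEK→ZAR: 0.6134 × 0.7882 × 1.819 = 0.87945
Maximum is ZAR→CAD→AED→ZAR at 0.9708; no arbitrage — every cycle loses value.

0.9708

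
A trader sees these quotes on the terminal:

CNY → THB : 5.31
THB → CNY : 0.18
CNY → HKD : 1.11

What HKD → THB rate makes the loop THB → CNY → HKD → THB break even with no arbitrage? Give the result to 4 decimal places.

Known legs of the cycle: 0.18 × 1.11 = 0.1998
For no arbitrage the full-cycle product must be 1, so the missing rate is 1 / 0.1998 ≈ 5.005005.

5.0050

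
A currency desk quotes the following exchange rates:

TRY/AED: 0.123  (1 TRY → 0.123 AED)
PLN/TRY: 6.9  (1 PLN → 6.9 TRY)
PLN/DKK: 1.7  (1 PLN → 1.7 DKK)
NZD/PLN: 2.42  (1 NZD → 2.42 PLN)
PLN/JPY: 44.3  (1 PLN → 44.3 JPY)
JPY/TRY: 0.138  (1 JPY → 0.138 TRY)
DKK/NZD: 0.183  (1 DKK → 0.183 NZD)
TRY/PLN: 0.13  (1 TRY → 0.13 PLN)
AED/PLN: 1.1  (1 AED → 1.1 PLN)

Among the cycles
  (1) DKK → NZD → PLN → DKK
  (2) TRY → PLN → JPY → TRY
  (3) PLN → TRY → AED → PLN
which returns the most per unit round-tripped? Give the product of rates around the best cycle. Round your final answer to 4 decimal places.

(1) 0.183 × 2.42 × 1.7 = 0.75286
(2) 0.13 × 44.3 × 0.138 = 0.79474
(3) 6.9 × 0.123 × 1.1 = 0.93357
Highest is cycle (3) at 0.9336 (≤1, no arbitrage).

0.9336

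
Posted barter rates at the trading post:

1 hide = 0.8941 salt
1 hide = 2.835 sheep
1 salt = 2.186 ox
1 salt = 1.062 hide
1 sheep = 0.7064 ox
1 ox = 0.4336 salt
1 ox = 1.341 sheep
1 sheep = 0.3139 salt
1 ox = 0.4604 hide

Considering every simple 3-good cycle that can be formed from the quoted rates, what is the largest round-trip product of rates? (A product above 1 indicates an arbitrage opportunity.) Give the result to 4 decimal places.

0.9451

sheep→salt→hide→sheep: 0.3139 × 1.062 × 2.835 = 0.94508
sheep→ox→hide→sheep: 0.7064 × 0.4604 × 2.835 = 0.92202
sheep→salt→ox→sheep: 0.3139 × 2.186 × 1.341 = 0.92017
ox→hide→salt→ox: 0.4604 × 0.8941 × 2.186 = 0.89985
Maximum is sheep→salt→hide→sheep at 0.9451; no arbitrage — every cycle loses value.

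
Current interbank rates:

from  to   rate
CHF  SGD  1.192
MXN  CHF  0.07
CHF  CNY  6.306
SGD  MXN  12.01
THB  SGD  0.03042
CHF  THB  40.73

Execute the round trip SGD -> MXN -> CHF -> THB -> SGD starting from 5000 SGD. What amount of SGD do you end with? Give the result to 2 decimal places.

5000 SGD × 12.01 = 60050 MXN
60050 MXN × 0.07 = 4203.5 CHF
4203.5 CHF × 40.73 = 171208.555 THB
171208.555 THB × 0.03042 = 5208.1642431 SGD

5208.16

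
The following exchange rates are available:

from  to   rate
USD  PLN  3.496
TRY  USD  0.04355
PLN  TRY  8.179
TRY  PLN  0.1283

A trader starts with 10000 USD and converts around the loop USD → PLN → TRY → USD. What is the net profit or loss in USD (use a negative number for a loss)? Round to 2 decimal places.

2452.59

10000 USD × 3.496 = 34960 PLN
34960 PLN × 8.179 = 285937.84 TRY
285937.84 TRY × 0.04355 = 12452.592932 USD
Net change: 12452.592932 − 10000 = 2452.592932 USD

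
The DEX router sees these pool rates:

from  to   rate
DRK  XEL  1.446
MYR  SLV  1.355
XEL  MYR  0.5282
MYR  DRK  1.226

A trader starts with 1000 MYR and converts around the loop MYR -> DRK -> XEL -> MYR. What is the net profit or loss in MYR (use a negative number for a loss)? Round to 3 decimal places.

-63.609

1000 MYR × 1.226 = 1226 DRK
1226 DRK × 1.446 = 1772.796 XEL
1772.796 XEL × 0.5282 = 936.3908472 MYR
Net change: 936.3908472 − 1000 = -63.6091528 MYR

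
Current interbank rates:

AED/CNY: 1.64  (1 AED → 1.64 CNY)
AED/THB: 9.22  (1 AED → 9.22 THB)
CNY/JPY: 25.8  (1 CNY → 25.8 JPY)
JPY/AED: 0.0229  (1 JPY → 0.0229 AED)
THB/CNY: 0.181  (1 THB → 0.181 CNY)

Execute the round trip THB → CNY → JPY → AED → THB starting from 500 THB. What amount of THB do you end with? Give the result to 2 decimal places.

492.99

500 THB × 0.181 = 90.5 CNY
90.5 CNY × 25.8 = 2334.9 JPY
2334.9 JPY × 0.0229 = 53.46921 AED
53.46921 AED × 9.22 = 492.9861162 THB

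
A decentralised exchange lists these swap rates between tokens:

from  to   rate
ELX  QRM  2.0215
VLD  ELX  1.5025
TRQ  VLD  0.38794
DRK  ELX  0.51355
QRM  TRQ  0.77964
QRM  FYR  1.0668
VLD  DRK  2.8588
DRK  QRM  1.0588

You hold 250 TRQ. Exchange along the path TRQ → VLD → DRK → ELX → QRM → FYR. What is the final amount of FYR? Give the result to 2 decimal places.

250 TRQ × 0.38794 = 96.985 VLD
96.985 VLD × 2.8588 = 277.260718 DRK
277.260718 DRK × 0.51355 = 142.3872417289 ELX
142.3872417289 ELX × 2.0215 = 287.83580915497135 QRM
287.83580915497135 QRM × 1.0668 = 307.06324120652343618 FYR

307.06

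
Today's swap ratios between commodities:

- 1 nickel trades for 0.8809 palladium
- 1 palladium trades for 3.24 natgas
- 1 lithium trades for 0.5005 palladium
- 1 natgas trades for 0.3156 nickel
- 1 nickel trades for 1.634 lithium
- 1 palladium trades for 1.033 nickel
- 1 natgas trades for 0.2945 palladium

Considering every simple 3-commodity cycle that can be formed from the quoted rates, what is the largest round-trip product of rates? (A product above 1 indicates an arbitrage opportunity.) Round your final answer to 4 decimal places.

nickel→palladium→natgas→nickel: 0.8809 × 3.24 × 0.3156 = 0.90076
nickel→lithium→palladium→nickel: 1.634 × 0.5005 × 1.033 = 0.84480
Maximum is nickel→palladium→natgas→nickel at 0.9008; no arbitrage — every cycle loses value.

0.9008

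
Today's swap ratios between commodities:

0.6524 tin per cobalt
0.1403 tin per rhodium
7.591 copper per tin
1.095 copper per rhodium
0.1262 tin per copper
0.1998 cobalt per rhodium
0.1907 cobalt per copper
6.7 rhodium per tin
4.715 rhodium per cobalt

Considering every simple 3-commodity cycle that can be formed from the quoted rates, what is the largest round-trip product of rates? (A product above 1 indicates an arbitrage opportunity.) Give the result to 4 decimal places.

0.9846

copper→cobalt→rhodium→copper: 0.1907 × 4.715 × 1.095 = 0.98457
copper→cobalt→tin→copper: 0.1907 × 0.6524 × 7.591 = 0.94442
copper→tin→rhodium→copper: 0.1262 × 6.7 × 1.095 = 0.92587
cobalt→tin→rhodium→cobalt: 0.6524 × 6.7 × 0.1998 = 0.87334
Maximum is copper→cobalt→rhodium→copper at 0.9846; no arbitrage — every cycle loses value.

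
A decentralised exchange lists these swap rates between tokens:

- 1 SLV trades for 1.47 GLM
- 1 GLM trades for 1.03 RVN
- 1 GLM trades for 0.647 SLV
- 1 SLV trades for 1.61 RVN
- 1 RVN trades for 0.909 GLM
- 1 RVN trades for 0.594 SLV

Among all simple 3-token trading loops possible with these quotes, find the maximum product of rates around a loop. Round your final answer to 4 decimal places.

0.9469

RVN→GLM→SLV→RVN: 0.909 × 0.647 × 1.61 = 0.94688
RVN→SLV→GLM→RVN: 0.594 × 1.47 × 1.03 = 0.89938
Maximum is RVN→GLM→SLV→RVN at 0.9469; no arbitrage — every cycle loses value.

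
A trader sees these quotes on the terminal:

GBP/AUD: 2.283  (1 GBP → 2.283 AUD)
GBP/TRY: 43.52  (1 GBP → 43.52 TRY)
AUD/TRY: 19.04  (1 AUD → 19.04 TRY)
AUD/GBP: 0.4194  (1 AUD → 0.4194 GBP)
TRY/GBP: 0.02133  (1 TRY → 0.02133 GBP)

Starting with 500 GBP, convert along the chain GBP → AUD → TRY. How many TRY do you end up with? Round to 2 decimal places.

500 GBP × 2.283 = 1141.5 AUD
1141.5 AUD × 19.04 = 21734.16 TRY

21734.16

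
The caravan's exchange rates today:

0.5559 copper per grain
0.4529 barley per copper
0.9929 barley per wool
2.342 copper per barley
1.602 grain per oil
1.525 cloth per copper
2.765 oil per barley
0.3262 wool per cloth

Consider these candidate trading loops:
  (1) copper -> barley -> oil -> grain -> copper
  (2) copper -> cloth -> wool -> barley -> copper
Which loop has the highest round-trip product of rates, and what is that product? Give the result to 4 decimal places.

(1) 0.4529 × 2.765 × 1.602 × 0.5559 = 1.11521
(2) 1.525 × 0.3262 × 0.9929 × 2.342 = 1.15677
Highest is cycle (2) at 1.1568 (>1, arbitrage).

1.1568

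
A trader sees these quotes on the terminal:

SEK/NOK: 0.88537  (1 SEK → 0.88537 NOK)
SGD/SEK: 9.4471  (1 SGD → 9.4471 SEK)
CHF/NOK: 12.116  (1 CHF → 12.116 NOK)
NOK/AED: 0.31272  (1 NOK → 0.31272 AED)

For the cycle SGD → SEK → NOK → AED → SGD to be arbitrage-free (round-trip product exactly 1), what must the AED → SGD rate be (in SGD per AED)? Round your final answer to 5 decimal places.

0.38231

Known legs of the cycle: 9.4471 × 0.88537 × 0.31272 = 2.61564603405144
For no arbitrage the full-cycle product must be 1, so the missing rate is 1 / 2.61564603405144 ≈ 0.3823147.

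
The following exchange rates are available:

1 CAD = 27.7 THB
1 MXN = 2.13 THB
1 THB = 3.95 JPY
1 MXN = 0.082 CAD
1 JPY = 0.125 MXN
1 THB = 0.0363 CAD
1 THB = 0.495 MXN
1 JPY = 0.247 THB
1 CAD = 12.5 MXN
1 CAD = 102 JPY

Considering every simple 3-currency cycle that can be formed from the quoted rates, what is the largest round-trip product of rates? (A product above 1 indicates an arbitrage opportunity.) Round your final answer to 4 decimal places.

CAD→THB→MXN→CAD: 27.7 × 0.495 × 0.082 = 1.12434
JPY→MXN→THB→JPY: 0.125 × 2.13 × 3.95 = 1.05169
JPY→MXN→CAD→JPY: 0.125 × 0.082 × 102 = 1.04550
CAD→MXN→THB→CAD: 12.5 × 2.13 × 0.0363 = 0.96649
JPY→THB→CAD→JPY: 0.247 × 0.0363 × 102 = 0.91454
Maximum is CAD→THB→MXN→CAD at 1.1243; arbitrage exists.

1.1243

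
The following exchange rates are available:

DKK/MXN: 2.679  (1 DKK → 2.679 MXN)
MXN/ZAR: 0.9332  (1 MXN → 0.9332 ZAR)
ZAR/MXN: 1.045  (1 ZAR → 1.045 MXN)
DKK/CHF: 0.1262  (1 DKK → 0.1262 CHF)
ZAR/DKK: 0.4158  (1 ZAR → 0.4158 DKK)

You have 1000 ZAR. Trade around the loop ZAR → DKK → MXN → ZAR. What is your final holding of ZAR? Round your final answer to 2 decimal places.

1000 ZAR × 0.4158 = 415.8 DKK
415.8 DKK × 2.679 = 1113.9282 MXN
1113.9282 MXN × 0.9332 = 1039.51779624 ZAR

1039.52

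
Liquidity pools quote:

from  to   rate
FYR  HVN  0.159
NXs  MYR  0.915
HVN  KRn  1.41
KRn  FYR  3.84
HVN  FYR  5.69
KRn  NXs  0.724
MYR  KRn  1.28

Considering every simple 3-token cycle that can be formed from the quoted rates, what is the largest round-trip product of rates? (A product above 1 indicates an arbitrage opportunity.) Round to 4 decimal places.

0.8609

FYR→HVN→KRn→FYR: 0.159 × 1.41 × 3.84 = 0.86089
NXs→MYR→KRn→NXs: 0.915 × 1.28 × 0.724 = 0.84795
Maximum is FYR→HVN→KRn→FYR at 0.8609; no arbitrage — every cycle loses value.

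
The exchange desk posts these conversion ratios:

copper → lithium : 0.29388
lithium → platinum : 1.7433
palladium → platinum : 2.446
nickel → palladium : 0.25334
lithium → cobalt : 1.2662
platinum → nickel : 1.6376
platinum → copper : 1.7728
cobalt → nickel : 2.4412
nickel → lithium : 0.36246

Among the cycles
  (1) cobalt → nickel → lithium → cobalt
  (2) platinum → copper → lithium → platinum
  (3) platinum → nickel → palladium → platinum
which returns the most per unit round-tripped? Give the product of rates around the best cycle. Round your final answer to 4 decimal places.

1.1204

(1) 2.4412 × 0.36246 × 1.2662 = 1.12038
(2) 1.7728 × 0.29388 × 1.7433 = 0.90824
(3) 1.6376 × 0.25334 × 2.446 = 1.01477
Highest is cycle (1) at 1.1204 (>1, arbitrage).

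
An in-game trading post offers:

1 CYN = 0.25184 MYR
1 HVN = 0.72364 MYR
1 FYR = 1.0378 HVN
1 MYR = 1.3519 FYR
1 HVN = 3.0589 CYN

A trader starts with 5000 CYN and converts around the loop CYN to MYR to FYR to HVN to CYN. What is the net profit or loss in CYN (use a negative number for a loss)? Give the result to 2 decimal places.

404.04

5000 CYN × 0.25184 = 1259.2 MYR
1259.2 MYR × 1.3519 = 1702.31248 FYR
1702.31248 FYR × 1.0378 = 1766.659891744 HVN
1766.659891744 HVN × 3.0589 = 5404.0359428557216 CYN
Net change: 5404.0359428557216 − 5000 = 404.0359428557216 CYN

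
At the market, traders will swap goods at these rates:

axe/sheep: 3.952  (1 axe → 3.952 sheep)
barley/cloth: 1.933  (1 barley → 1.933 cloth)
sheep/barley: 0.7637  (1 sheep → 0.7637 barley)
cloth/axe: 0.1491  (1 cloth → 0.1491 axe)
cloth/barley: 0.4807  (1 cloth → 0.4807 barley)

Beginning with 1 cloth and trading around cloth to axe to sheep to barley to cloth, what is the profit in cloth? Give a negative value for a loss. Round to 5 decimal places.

1 cloth × 0.1491 = 0.1491 axe
0.1491 axe × 3.952 = 0.5892432 sheep
0.5892432 sheep × 0.7637 = 0.45000503184 barley
0.45000503184 barley × 1.933 = 0.86985972654672 cloth
Net change: 0.86985972654672 − 1 = -0.13014027345328 cloth

-0.13014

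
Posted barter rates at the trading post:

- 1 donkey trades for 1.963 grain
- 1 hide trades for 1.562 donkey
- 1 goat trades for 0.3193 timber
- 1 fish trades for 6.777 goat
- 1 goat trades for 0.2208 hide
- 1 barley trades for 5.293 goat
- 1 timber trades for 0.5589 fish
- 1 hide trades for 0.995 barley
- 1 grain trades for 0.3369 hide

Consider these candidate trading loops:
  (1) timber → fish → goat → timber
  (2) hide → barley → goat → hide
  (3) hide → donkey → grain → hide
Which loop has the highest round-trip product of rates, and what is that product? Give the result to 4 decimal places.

(1) 0.5589 × 6.777 × 0.3193 = 1.20940
(2) 0.995 × 5.293 × 0.2208 = 1.16285
(3) 1.562 × 1.963 × 0.3369 = 1.03300
Highest is cycle (1) at 1.2094 (>1, arbitrage).

1.2094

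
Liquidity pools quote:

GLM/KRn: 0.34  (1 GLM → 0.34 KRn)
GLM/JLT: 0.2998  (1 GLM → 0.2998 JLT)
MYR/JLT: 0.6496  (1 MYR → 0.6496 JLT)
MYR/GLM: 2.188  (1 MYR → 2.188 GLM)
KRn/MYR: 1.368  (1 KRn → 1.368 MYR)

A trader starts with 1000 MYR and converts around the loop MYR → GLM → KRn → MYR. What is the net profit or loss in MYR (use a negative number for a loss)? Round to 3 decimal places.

17.683

1000 MYR × 2.188 = 2188 GLM
2188 GLM × 0.34 = 743.92 KRn
743.92 KRn × 1.368 = 1017.68256 MYR
Net change: 1017.68256 − 1000 = 17.68256 MYR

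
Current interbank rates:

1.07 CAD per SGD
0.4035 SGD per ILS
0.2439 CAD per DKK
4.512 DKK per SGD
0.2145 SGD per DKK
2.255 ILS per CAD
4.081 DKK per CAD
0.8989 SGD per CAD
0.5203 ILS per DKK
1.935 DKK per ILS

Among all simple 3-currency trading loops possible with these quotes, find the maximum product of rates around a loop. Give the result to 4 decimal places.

1.0642

ILS→DKK→CAD→ILS: 1.935 × 0.2439 × 2.255 = 1.06424
DKK→CAD→SGD→DKK: 0.2439 × 0.8989 × 4.512 = 0.98922
ILS→SGD→CAD→ILS: 0.4035 × 1.07 × 2.255 = 0.97358
ILS→SGD→DKK→ILS: 0.4035 × 4.512 × 0.5203 = 0.94725
DKK→SGD→CAD→DKK: 0.2145 × 1.07 × 4.081 = 0.93665
Maximum is ILS→DKK→CAD→ILS at 1.0642; arbitrage exists.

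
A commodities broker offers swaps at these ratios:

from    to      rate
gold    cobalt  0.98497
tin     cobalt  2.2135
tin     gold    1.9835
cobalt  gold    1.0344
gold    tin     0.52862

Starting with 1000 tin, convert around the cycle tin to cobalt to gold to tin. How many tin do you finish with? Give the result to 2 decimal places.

1000 tin × 2.2135 = 2213.5 cobalt
2213.5 cobalt × 1.0344 = 2289.6444 gold
2289.6444 gold × 0.52862 = 1210.351822728 tin

1210.35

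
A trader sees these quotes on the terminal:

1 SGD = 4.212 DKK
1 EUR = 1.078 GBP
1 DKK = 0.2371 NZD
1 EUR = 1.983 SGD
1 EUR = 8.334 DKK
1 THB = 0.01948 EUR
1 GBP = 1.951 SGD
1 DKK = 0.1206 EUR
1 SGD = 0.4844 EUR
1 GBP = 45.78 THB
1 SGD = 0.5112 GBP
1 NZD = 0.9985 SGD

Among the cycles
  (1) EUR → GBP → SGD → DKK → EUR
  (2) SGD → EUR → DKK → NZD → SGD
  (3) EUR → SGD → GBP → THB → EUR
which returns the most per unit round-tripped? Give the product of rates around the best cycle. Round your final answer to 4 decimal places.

1.0683

(1) 1.078 × 1.951 × 4.212 × 0.1206 = 1.06835
(2) 0.4844 × 8.334 × 0.2371 × 0.9985 = 0.95573
(3) 1.983 × 0.5112 × 45.78 × 0.01948 = 0.90402
Highest is cycle (1) at 1.0683 (>1, arbitrage).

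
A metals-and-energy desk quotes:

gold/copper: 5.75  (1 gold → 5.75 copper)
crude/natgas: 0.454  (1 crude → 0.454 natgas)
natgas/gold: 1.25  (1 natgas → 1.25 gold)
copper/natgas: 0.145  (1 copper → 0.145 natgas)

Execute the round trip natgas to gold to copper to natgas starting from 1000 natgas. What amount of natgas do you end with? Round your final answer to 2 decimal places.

1000 natgas × 1.25 = 1250 gold
1250 gold × 5.75 = 7187.5 copper
7187.5 copper × 0.145 = 1042.1875 natgas

1042.19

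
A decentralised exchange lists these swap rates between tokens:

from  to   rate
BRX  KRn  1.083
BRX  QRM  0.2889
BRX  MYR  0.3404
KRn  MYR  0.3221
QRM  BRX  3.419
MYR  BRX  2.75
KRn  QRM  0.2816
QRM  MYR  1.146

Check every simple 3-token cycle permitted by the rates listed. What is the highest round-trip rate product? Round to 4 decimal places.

BRX→KRn→QRM→BRX: 1.083 × 0.2816 × 3.419 = 1.04270
BRX→KRn→MYR→BRX: 1.083 × 0.3221 × 2.75 = 0.95929
BRX→QRM→MYR→BRX: 0.2889 × 1.146 × 2.75 = 0.91047
Maximum is BRX→KRn→QRM→BRX at 1.0427; arbitrage exists.

1.0427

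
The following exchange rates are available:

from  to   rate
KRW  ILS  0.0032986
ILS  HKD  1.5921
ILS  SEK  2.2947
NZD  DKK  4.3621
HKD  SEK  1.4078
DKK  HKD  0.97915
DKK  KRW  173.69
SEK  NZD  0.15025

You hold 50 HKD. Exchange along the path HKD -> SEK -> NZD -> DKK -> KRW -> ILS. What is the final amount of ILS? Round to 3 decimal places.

26.432

50 HKD × 1.4078 = 70.39 SEK
70.39 SEK × 0.15025 = 10.5760975 NZD
10.5760975 NZD × 4.3621 = 46.13399490475 DKK
46.13399490475 DKK × 173.69 = 8013.0135750060275 KRW
8013.0135750060275 KRW × 0.0032986 = 26.4317265785148823115 ILS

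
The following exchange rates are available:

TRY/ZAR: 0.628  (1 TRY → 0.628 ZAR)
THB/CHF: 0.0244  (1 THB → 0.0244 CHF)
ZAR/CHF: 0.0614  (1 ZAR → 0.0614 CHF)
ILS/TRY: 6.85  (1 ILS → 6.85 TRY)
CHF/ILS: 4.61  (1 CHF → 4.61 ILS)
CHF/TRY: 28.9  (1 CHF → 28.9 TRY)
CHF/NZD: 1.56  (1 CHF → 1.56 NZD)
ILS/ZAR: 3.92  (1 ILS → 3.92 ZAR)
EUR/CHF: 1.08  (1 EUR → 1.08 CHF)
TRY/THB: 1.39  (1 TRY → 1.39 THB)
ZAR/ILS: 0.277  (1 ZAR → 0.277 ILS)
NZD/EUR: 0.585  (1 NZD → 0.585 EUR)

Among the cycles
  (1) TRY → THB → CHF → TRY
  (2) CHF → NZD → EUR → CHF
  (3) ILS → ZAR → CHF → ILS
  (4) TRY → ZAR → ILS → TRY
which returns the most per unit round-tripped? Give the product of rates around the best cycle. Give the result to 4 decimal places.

(1) 1.39 × 0.0244 × 28.9 = 0.98017
(2) 1.56 × 0.585 × 1.08 = 0.98561
(3) 3.92 × 0.0614 × 4.61 = 1.10957
(4) 0.628 × 0.277 × 6.85 = 1.19160
Highest is cycle (4) at 1.1916 (>1, arbitrage).

1.1916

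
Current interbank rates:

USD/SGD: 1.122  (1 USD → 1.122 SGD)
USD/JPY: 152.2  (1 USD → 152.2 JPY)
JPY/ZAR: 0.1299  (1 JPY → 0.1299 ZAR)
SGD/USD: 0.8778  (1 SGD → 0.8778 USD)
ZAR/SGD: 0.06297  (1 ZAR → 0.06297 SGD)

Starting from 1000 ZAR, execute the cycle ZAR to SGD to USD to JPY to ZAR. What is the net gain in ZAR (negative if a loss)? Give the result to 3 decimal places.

1000 ZAR × 0.06297 = 62.97 SGD
62.97 SGD × 0.8778 = 55.275066 USD
55.275066 USD × 152.2 = 8412.8650452 JPY
8412.8650452 JPY × 0.1299 = 1092.83116937148 ZAR
Net change: 1092.83116937148 − 1000 = 92.83116937148 ZAR

92.831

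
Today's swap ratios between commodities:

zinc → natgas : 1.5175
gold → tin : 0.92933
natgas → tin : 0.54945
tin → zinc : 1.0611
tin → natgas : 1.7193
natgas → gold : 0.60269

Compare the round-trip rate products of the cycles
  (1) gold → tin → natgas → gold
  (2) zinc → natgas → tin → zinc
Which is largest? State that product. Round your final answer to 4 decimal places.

0.9630

(1) 0.92933 × 1.7193 × 0.60269 = 0.96298
(2) 1.5175 × 0.54945 × 1.0611 = 0.88473
Highest is cycle (1) at 0.9630 (≤1, no arbitrage).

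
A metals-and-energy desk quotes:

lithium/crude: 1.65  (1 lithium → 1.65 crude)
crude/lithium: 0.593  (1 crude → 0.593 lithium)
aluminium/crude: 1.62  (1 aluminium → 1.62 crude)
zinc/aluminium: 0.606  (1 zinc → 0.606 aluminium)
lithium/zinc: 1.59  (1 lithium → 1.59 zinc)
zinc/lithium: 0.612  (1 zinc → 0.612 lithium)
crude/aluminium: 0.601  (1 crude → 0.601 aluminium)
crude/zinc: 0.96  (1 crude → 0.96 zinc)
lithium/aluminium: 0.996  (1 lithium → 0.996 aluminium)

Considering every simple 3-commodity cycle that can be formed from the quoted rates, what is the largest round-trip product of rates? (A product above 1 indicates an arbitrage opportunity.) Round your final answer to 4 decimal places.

lithium→crude→zinc→lithium: 1.65 × 0.96 × 0.612 = 0.96941
lithium→aluminium→crude→lithium: 0.996 × 1.62 × 0.593 = 0.95682
crude→zinc→aluminium→crude: 0.96 × 0.606 × 1.62 = 0.94245
Maximum is lithium→crude→zinc→lithium at 0.9694; no arbitrage — every cycle loses value.

0.9694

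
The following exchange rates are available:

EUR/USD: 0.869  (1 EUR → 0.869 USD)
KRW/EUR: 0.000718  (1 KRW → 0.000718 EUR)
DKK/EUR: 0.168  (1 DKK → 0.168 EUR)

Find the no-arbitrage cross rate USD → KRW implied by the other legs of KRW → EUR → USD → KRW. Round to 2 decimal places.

Known legs of the cycle: 0.000718 × 0.869 = 0.000623942
For no arbitrage the full-cycle product must be 1, so the missing rate is 1 / 0.000623942 ≈ 1602.7131.

1602.71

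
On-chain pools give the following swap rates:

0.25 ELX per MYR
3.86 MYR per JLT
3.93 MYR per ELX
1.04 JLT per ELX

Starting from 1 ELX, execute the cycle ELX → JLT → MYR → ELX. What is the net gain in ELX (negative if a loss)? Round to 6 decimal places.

0.003600

1 ELX × 1.04 = 1.04 JLT
1.04 JLT × 3.86 = 4.0144 MYR
4.0144 MYR × 0.25 = 1.0036 ELX
Net change: 1.0036 − 1 = 0.0036 ELX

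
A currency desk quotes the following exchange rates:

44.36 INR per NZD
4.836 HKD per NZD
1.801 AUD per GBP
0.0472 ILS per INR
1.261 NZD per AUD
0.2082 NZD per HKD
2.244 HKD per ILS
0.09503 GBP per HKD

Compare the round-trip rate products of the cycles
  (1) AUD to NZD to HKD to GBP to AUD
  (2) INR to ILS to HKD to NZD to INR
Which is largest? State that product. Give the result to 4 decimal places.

(1) 1.261 × 4.836 × 0.09503 × 1.801 = 1.04370
(2) 0.0472 × 2.244 × 0.2082 × 44.36 = 0.97822
Highest is cycle (1) at 1.0437 (>1, arbitrage).

1.0437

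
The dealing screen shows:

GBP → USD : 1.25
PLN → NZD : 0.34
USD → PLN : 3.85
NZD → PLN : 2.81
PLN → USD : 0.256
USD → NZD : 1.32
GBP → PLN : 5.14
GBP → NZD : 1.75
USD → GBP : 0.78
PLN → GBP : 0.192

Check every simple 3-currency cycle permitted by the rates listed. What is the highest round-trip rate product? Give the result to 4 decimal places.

1.0264

GBP→PLN→USD→GBP: 5.14 × 0.256 × 0.78 = 1.02636
PLN→USD→NZD→PLN: 0.256 × 1.32 × 2.81 = 0.94956
GBP→NZD→PLN→GBP: 1.75 × 2.81 × 0.192 = 0.94416
GBP→USD→PLN→GBP: 1.25 × 3.85 × 0.192 = 0.92400
Maximum is GBP→PLN→USD→GBP at 1.0264; arbitrage exists.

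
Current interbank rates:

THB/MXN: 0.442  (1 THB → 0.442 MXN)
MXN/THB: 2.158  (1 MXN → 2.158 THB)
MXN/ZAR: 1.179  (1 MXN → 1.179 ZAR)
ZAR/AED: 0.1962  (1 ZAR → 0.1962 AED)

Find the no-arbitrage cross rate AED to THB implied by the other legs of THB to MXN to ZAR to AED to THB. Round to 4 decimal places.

Known legs of the cycle: 0.442 × 1.179 × 0.1962 = 0.1022433516
For no arbitrage the full-cycle product must be 1, so the missing rate is 1 / 0.1022433516 ≈ 9.780587.

9.7806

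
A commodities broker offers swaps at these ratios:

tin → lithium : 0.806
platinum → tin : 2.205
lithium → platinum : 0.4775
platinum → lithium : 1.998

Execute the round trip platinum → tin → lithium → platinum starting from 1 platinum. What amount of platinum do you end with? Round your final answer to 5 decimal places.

0.84863

1 platinum × 2.205 = 2.205 tin
2.205 tin × 0.806 = 1.77723 lithium
1.77723 lithium × 0.4775 = 0.848627325 platinum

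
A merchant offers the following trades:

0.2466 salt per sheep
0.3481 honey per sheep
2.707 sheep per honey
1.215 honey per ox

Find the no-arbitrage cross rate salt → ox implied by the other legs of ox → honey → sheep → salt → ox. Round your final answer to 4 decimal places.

1.2329

Known legs of the cycle: 1.215 × 2.707 × 0.2466 = 0.811068633
For no arbitrage the full-cycle product must be 1, so the missing rate is 1 / 0.811068633 ≈ 1.232941.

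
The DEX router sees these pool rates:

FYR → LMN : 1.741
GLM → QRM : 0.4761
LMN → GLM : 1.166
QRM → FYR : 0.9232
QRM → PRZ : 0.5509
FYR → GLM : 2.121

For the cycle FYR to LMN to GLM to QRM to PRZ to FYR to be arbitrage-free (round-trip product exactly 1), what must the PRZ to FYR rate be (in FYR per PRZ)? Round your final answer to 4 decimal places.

1.8782

Known legs of the cycle: 1.741 × 1.166 × 0.4761 × 0.5509 = 0.53243705840094
For no arbitrage the full-cycle product must be 1, so the missing rate is 1 / 0.53243705840094 ≈ 1.878156.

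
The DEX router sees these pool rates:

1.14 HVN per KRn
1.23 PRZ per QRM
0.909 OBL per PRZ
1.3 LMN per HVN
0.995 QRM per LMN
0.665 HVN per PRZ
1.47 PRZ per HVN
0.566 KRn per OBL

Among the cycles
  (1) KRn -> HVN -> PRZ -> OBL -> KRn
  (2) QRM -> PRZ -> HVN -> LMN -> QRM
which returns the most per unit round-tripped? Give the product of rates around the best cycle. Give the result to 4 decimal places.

(1) 1.14 × 1.47 × 0.909 × 0.566 = 0.86219
(2) 1.23 × 0.665 × 1.3 × 0.995 = 1.05802
Highest is cycle (2) at 1.0580 (>1, arbitrage).

1.0580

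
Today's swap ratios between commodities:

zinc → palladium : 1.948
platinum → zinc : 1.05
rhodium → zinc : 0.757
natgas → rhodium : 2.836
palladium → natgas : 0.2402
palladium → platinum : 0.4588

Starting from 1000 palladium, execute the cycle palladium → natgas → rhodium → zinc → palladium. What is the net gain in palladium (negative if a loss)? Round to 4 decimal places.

1000 palladium × 0.2402 = 240.2 natgas
240.2 natgas × 2.836 = 681.2072 rhodium
681.2072 rhodium × 0.757 = 515.6738504 zinc
515.6738504 zinc × 1.948 = 1004.5326605792 palladium
Net change: 1004.5326605792 − 1000 = 4.5326605792 palladium

4.5327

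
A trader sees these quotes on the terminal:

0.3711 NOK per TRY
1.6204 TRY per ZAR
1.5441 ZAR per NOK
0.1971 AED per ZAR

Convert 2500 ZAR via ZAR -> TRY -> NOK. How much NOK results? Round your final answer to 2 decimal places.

1503.33

2500 ZAR × 1.6204 = 4051 TRY
4051 TRY × 0.3711 = 1503.3261 NOK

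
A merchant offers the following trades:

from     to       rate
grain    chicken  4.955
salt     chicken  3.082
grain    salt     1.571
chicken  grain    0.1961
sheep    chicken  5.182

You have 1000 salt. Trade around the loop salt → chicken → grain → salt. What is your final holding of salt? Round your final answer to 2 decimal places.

949.48

1000 salt × 3.082 = 3082 chicken
3082 chicken × 0.1961 = 604.3802 grain
604.3802 grain × 1.571 = 949.4812942 salt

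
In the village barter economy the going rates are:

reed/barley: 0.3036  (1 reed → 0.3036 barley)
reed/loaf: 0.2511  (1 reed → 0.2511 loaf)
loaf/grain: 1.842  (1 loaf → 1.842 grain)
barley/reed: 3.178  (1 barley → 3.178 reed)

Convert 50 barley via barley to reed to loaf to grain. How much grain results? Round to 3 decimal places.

73.495

50 barley × 3.178 = 158.9 reed
158.9 reed × 0.2511 = 39.89979 loaf
39.89979 loaf × 1.842 = 73.49541318 grain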